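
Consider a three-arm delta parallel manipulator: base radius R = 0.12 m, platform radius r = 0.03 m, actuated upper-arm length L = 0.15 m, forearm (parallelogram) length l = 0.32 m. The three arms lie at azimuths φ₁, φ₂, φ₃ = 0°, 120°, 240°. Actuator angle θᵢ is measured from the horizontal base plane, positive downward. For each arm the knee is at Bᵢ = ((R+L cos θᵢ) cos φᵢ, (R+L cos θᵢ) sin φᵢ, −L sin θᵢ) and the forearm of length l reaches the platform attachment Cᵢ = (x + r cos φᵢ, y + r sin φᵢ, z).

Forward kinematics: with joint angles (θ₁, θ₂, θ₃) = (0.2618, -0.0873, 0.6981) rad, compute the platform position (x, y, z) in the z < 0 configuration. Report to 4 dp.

centre 1 = (0.2349·cos0.0°, 0.2349·sin0.0°, -0.0388) = (0.2349, 0.0000, -0.0388)
arm 2 at φ=120.0°: (R−r)+L cos θ2 = 0.2394;  centre 2 = (-0.1197, 0.2074, 0.0131)
centre 3 = (0.2049·cos240.0°, 0.2049·sin240.0°, -0.0964) = (-0.1025, -0.1775, -0.0964)
eliminate P² terms by subtracting sphere 1 from 2 and 3
linear system: -0.7092x+0.4147y = 0.0008−0.1038z; -0.6747x+-0.3549y = -0.0054−-0.1152z
det = 0.5315;  x = 0.0037+-0.0206z,  y = 0.0082+-0.2855z
into |P−centre ₁|² = l²: 1.0819z² + 0.0824z + -0.0474 = 0;  Δ = 0.2118;  z = -0.2508 or 0.1746 → z<0 root = -0.2508
x = 0.0088, y = 0.0798

(0.0088, 0.0798, -0.2508)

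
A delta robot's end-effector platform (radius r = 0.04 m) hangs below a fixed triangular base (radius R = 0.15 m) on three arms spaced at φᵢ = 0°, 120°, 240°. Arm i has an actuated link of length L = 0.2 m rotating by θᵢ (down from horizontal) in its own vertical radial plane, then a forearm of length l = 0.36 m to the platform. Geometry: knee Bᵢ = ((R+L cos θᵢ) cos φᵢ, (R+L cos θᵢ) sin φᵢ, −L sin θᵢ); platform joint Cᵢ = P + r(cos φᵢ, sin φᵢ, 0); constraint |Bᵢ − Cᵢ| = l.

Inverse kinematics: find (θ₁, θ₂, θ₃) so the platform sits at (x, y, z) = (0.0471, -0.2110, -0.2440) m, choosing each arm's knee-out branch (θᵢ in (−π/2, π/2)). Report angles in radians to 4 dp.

φ1=0.0° → target in arm frame (0.0471, -0.2110)
  A cos θ + B sin θ = C:  0.0629·cos θ + -0.2440·sin θ = -0.0460
  θ1 = atan2(B,A) + arccos(C/0.2520) = 0.4360
φ2=120.0° → target in arm frame (-0.2063, 0.0647)
  A=0.3163, B=-0.2440, C=(l²−L²−A²−y'²−z²)/(2L)=-0.1854
  γ=atan2(-0.2440,0.3163)=-0.6571;  ψ=arccos(-0.4641)=2.0534;  θ2=γ+ψ≈1.3963
rotate P by −φ3: (0.1592, 0.1463, -0.2440)
  A=-0.0492, B=-0.2440, C=(l²−L²−A²−y'²−z²)/(2L)=0.0156
  √(A²+B²)=0.2489;  θ3 = -1.7697+1.5080 ≈ -0.2617

θ₁ = 0.4360, θ₂ = 1.3963, θ₃ = -0.2617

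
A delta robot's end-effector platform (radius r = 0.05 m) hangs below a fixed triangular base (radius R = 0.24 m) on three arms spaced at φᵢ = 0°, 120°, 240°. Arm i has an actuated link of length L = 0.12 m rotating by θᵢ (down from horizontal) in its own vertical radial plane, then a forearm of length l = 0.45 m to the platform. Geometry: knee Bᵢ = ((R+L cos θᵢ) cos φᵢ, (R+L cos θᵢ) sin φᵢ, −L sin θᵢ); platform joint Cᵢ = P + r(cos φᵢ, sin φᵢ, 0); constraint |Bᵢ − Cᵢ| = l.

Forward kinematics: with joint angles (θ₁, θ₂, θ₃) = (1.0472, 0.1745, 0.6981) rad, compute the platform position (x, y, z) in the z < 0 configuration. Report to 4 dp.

arm 1 at φ=0.0°: ρ1 = 0.2500;  centre 1 = (0.2500, 0.0000, -0.1039)
centre 2 = (0.3082·cos120.0°, 0.3082·sin120.0°, -0.0208) = (-0.1541, 0.2669, -0.0208)
φ3=240.0°: virtual centre (-0.1410, -0.2442, -0.0771), radius l
subtract pairs → two planes through P
linear system: -0.8082x+0.5338y = 0.0221−0.1662z; -0.7819x+-0.4883y = 0.0121−0.0536z
Cramer: x(z) = -0.0213+0.1352z;  y(z) = 0.0092-0.1067z
quadratic in z: (1.0296)z²+(0.1326)z+(-0.1180)=0, √Δ=0.7097 → z ∈ {-0.4090, 0.2803}; z = -0.4090 (taking z<0)
x = -0.0765, y = 0.0528

(-0.0765, 0.0528, -0.4090)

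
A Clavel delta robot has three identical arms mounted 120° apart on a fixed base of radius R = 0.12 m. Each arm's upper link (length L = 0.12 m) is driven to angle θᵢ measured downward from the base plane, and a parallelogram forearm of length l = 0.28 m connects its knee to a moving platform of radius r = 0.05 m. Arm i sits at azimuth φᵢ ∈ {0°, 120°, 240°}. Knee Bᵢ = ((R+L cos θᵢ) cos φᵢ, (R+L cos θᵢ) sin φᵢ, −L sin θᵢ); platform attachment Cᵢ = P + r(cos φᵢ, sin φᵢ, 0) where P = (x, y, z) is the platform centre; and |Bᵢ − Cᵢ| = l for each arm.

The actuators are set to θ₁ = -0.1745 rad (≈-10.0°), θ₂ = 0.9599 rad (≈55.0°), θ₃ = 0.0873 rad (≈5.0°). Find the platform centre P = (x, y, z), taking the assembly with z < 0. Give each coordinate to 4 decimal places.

centre 1 = (0.1882·cos0.0°, 0.1882·sin0.0°, 0.0208) = (0.1882, 0.0000, 0.0208)
centre 2 = (0.1388·cos120.0°, 0.1388·sin120.0°, -0.0983) = (-0.0694, 0.1202, -0.0983)
φ3=240.0°: virtual centre (-0.0948, -0.1641, -0.0105), radius l
subtract pairs → two planes through P
plane₁₂: -0.5152x+0.2405y+-0.2383z = -0.0069
det = 0.3052;  x = 0.0073+-0.3056z,  y = -0.0131+0.3361z
into |P−centre ₁|² = l²: 1.2064z² + 0.0601z + -0.0451 = 0;  Δ = 0.2211;  z = -0.2198 or 0.1700 → z<0 root = -0.2198
x = 0.0744, y = -0.0870

(0.0744, -0.0870, -0.2198)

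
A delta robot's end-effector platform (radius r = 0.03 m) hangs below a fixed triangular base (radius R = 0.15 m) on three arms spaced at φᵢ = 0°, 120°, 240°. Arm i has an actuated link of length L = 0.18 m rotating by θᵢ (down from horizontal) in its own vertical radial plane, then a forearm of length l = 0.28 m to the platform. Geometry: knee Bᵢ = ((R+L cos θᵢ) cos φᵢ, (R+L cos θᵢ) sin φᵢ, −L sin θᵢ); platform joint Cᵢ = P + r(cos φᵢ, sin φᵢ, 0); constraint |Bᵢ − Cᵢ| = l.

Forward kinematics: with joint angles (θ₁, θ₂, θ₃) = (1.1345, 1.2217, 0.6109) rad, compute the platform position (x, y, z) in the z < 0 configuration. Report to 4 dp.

φ1=0.0°: virtual centre (0.1961, 0.0000, -0.1631), radius l
O2 = (0.1816·cos120.0°, 0.1816·sin120.0°, -0.1691) = (-0.0908, 0.1572, -0.1691)
φ3=240.0°: virtual centre (-0.1337, -0.2316, -0.1032), radius l
eliminate P² terms by subtracting sphere 1 from 2 and 3
plane₁₂: -0.5737x+0.3145y+-0.0120z = -0.0035
det = 0.4732;  x = -0.0080+0.0679z,  y = -0.0256+0.1620z
quadratic in z: (1.0308)z²+(0.2903)z+(-0.0095)=0, √Δ=0.3513 → z ∈ {-0.3112, 0.0296}; z = -0.3112 (taking z<0)
x = -0.0291, y = -0.0760

(-0.0291, -0.0760, -0.3112)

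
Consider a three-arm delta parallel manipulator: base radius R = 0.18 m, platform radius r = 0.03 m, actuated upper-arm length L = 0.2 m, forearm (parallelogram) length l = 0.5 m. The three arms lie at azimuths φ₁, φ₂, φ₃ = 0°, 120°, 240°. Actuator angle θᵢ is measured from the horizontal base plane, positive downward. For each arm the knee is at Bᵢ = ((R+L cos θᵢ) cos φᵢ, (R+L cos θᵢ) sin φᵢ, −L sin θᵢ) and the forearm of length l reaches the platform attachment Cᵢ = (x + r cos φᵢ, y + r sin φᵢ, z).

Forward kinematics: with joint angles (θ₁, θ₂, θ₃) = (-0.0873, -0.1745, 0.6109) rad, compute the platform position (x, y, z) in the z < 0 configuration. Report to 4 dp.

φ1=0.0°: virtual centre (0.3492, 0.0000, 0.0174), radius l
arm 2 at φ=120.0°: (R−r)+L cos θ2 = 0.3470;  O2 = (-0.1735, 0.3005, 0.0347)
arm 3 at φ=240.0°: (R−r)+L cos θ3 = 0.3138;  O3 = (-0.1569, -0.2718, -0.1147)
eliminate P² terms by subtracting sphere 1 from 2 and 3
linear system: -1.0454x+0.6010y = -0.0007−0.0346z; -1.0123x+-0.5436y = -0.0106−-0.2643z
Cramer: x(z) = 0.0057-0.1190z;  y(z) = 0.0089-0.2646z
into |P−O₁|² = l²: 1.0842z² + 0.0422z + -0.1316 = 0;  Δ = 0.5726;  z = -0.3684 or 0.3295 → z<0 root = -0.3684
x = 0.0496, y = 0.1063

(0.0496, 0.1063, -0.3684)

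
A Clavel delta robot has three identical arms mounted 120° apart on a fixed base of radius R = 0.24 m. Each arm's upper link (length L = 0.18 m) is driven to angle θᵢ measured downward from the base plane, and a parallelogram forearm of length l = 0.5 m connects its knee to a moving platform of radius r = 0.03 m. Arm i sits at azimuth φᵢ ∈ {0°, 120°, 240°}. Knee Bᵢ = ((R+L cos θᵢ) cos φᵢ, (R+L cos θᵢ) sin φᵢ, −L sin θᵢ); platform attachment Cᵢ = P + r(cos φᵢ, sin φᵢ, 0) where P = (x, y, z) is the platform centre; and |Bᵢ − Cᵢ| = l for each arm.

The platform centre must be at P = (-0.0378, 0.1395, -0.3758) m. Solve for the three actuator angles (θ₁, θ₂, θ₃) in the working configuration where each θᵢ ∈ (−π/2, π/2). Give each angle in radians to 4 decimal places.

arm 1 (φ=0.0°): x'=-0.0378, y'=0.1395
  e−x'=0.2478;  (l²−L²−(e−x')²−y'²−z²)/2L = -0.0125
  √(A²+B²)=0.4501;  θ1 = -0.9878+1.5985 ≈ 0.6107
φ2=120.0° → target in arm frame (0.1397, -0.0370)
  e−x'=0.0703;  (l²−L²−(e−x')²−y'²−z²)/2L = 0.1946
  θ2 = atan2(B,A) + arccos(C/0.3823) = -0.3492
φ3=240.0° → target in arm frame (-0.1019, -0.1025)
  A=0.3119, B=-0.3758, C=(l²−L²−A²−y'²−z²)/(2L)=-0.0873
  γ=atan2(-0.3758,0.3119)=-0.8780;  ψ=arccos(-0.1787)=1.7505;  θ3=γ+ψ≈0.8724

θ₁ = 0.6107, θ₂ = -0.3492, θ₃ = 0.8724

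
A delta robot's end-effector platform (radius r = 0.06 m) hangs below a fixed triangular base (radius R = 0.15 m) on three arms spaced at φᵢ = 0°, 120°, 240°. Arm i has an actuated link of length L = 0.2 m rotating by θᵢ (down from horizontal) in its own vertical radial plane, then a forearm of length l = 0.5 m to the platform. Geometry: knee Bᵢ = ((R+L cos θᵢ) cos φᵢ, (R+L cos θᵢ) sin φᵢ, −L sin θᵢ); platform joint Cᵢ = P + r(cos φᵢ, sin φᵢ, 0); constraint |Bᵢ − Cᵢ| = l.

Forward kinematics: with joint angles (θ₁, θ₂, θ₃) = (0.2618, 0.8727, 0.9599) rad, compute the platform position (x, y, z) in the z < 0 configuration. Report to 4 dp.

arm 1 at φ=0.0°: (R−r)+L cos θ1 = 0.2832;  centre 1 = (0.2832, 0.0000, -0.0518)
arm 2 at φ=120.0°: (R−r)+L cos θ2 = 0.2186;  centre 2 = (-0.1093, 0.1893, -0.1532)
φ3=240.0°: virtual centre (-0.1024, -0.1773, -0.1638), radius l
|centre ₂|²−|centre ₁|² = -0.0116;  |centre ₃|²−|centre ₁|² = -0.0141
plane₁₂: -0.7849x+0.3785y+-0.2029z = -0.0116
Cramer: x(z) = 0.0166-0.2750z;  y(z) = 0.0037-0.0341z
sphere 1 gives Az²+Bz+C=0 with A=1.0768, B=0.2499, C=-0.1762;  B²−4AC=0.8215;  roots -0.5369, 0.3049;  negative root z = -0.5369
x = 0.1642, y = 0.0220

(0.1642, 0.0220, -0.5369)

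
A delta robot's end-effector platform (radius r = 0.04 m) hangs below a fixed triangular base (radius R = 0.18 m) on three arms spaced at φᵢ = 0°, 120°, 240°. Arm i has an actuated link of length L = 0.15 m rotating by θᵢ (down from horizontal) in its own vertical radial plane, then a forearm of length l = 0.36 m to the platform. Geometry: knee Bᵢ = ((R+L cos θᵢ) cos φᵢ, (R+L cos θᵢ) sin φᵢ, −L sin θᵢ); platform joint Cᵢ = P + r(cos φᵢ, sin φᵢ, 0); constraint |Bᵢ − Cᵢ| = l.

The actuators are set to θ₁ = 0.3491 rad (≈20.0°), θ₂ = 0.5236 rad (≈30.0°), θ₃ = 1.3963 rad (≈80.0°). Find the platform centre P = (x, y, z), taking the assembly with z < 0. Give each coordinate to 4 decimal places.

(0.0870, 0.1145, -0.3321)

centre 1 = (0.2810·cos0.0°, 0.2810·sin0.0°, -0.0513) = (0.2810, 0.0000, -0.0513)
arm 2 at φ=120.0°: (R−r)+L cos θ2 = 0.2699;  centre 2 = (-0.1350, 0.2337, -0.0750)
φ3=240.0°: virtual centre (-0.0830, -0.1438, -0.1477), radius l
|centre ₂|²−|centre ₁|² = -0.0031;  |centre ₃|²−|centre ₁|² = -0.0322
[-0.8318 0.4675 -0.0474]·P = -0.0031;  [-0.7279 -0.2876 -0.1928]·P = -0.0322
Cramer: x(z) = 0.0275-0.1791z;  y(z) = 0.0423-0.2173z
quadratic in z: (1.0793)z²+(0.1750)z+(-0.0609)=0, √Δ=0.5419 → z ∈ {-0.3321, 0.1700}; z = -0.3321 (taking z<0)
x = 0.0870, y = 0.1145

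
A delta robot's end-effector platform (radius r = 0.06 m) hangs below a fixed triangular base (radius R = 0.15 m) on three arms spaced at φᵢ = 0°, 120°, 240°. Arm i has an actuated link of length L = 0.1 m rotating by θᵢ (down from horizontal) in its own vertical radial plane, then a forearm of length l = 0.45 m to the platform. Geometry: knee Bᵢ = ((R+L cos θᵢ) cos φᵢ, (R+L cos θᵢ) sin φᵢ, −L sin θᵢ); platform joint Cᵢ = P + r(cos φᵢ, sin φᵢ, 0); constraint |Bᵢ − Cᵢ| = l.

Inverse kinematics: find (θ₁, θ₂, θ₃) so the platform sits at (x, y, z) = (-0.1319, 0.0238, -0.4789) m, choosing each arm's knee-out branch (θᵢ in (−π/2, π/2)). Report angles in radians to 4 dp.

θ₁ = 1.3968, θ₂ = 0.5240, θ₃ = 0.6984

rotate P by −φ1: (-0.1319, 0.0238, -0.4789)
  e−x'=0.2219;  (l²−L²−(e−x')²−y'²−z²)/2L = -0.4333
  θ1 = atan2(B,A) + arccos(C/0.5278) = 1.3968
arm 2 (φ=120.0°): x'=0.0866, y'=0.1023
  A cos θ + B sin θ = C:  0.0034·cos θ + -0.4789·sin θ = -0.2366
  θ2 = atan2(B,A) + arccos(C/0.4789) = 0.5240
rotate P by −φ3: (0.0453, -0.1261, -0.4789)
  A=0.0447, B=-0.4789, C=(l²−L²−A²−y'²−z²)/(2L)=-0.2737
  √(A²+B²)=0.4810;  θ3 = -1.4778+2.1763 ≈ 0.6984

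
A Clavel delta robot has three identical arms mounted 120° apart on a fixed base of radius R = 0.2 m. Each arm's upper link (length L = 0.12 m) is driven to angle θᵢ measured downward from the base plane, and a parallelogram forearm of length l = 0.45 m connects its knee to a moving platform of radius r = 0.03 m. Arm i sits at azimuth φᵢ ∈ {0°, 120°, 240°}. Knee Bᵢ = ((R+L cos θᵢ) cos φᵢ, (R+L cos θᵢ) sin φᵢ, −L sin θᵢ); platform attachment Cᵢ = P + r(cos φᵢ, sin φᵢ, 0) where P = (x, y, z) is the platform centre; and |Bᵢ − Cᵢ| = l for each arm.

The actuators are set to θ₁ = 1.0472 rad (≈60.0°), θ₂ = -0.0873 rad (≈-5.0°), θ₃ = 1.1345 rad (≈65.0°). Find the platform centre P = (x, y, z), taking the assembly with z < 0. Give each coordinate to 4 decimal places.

φ1=0.0°: virtual centre (0.2300, 0.0000, -0.1039), radius l
arm 2 at φ=120.0°: (R−r)+L cos θ2 = 0.2895;  centre 2 = (-0.1448, 0.2508, 0.0105)
φ3=240.0°: virtual centre (-0.1104, -0.1911, -0.1088), radius l
eliminate P² terms by subtracting sphere 1 from 2 and 3
plane₁₂: -0.7495x+0.5015y+0.2288z = 0.0202
Cramer: x(z) = -0.0098+0.1316z;  y(z) = 0.0257-0.2596z
into |P−centre ₁|² = l²: 1.0847z² + 0.1314z + -0.1335 = 0;  Δ = 0.5966;  z = -0.4166 or 0.2955 → z<0 root = -0.4166
x = -0.0646, y = 0.1339

(-0.0646, 0.1339, -0.4166)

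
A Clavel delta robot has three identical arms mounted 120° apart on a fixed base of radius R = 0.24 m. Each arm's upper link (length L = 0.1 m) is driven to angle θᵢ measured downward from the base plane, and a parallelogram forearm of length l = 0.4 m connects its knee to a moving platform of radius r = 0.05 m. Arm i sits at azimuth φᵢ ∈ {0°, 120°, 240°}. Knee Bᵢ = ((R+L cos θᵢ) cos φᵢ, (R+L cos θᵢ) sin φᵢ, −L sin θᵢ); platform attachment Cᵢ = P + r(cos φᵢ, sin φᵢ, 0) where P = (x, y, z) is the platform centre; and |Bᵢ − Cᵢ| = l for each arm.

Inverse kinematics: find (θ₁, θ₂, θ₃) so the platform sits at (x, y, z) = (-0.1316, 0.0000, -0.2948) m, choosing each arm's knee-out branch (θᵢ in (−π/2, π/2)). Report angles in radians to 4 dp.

θ₁ = 1.3094, θ₂ = -0.1741, θ₃ = -0.1741

arm 1 (φ=0.0°): x'=-0.1316, y'=0.0000
  e−x'=0.3216;  (l²−L²−(e−x')²−y'²−z²)/2L = -0.2017
  θ1 = atan2(B,A) + arccos(C/0.4363) = 1.3094
φ2=120.0° → target in arm frame (0.0658, 0.1140)
  A=0.1242, B=-0.2948, C=(l²−L²−A²−y'²−z²)/(2L)=0.1734
  γ=atan2(-0.2948,0.1242)=-1.1721;  ψ=arccos(0.5420)=0.9979;  θ2=γ+ψ≈-0.1741
arm 3 (φ=240.0°): x'=0.0658, y'=-0.1140
  A=0.1242, B=-0.2948, C=(l²−L²−A²−y'²−z²)/(2L)=0.1734
  √(A²+B²)=0.3199;  θ3 = -1.1721+0.9979 ≈ -0.1741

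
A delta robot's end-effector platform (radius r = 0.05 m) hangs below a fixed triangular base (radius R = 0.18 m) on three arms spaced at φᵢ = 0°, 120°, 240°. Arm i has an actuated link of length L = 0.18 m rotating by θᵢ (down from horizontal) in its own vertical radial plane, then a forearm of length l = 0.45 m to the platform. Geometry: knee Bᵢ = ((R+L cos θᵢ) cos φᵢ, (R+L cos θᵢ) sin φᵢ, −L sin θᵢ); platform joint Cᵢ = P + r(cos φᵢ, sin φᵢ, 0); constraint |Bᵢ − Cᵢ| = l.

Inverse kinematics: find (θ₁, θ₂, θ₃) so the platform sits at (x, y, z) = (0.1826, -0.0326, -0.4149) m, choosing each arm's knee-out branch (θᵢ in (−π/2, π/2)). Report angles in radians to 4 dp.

φ1=0.0° → target in arm frame (0.1826, -0.0326)
  A cos θ + B sin θ = C:  -0.0526·cos θ + -0.4149·sin θ = -0.0163
  θ1 = atan2(B,A) + arccos(C/0.4182) = -0.0871
arm 2 (φ=120.0°): x'=-0.1195, y'=-0.1418
  e−x'=0.2495;  (l²−L²−(e−x')²−y'²−z²)/2L = -0.2345
  √(A²+B²)=0.4842;  θ2 = -1.0293+2.0765 ≈ 1.0471
φ3=240.0° → target in arm frame (-0.0631, 0.1744)
  A=0.1931, B=-0.4149, C=(l²−L²−A²−y'²−z²)/(2L)=-0.1937
  θ3 = atan2(B,A) + arccos(C/0.4576) = 0.8727

θ₁ = -0.0871, θ₂ = 1.0471, θ₃ = 0.8727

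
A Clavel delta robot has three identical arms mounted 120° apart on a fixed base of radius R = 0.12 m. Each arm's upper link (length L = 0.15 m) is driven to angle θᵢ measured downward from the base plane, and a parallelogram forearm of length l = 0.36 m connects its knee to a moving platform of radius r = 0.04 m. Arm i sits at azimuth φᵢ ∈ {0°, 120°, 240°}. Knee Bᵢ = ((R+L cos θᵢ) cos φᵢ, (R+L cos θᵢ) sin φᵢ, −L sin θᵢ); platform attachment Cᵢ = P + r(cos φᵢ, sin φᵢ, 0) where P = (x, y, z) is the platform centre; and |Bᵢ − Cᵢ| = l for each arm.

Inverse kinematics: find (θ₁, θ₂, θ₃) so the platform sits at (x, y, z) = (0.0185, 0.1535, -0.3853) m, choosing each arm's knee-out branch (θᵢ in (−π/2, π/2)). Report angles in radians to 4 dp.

θ₁ = 0.7855, θ₂ = 0.3493, θ₃ = 1.3091

arm 1 (φ=0.0°): x'=0.0185, y'=0.1535
  A cos θ + B sin θ = C:  0.0615·cos θ + -0.3853·sin θ = -0.2290
  γ=atan2(-0.3853,0.0615)=-1.4125;  ψ=arccos(-0.5869)=2.1980;  θ1=γ+ψ≈0.7855
arm 2 (φ=120.0°): x'=0.1237, y'=-0.0928
  A=-0.0437, B=-0.3853, C=(l²−L²−A²−y'²−z²)/(2L)=-0.1729
  γ=atan2(-0.3853,-0.0437)=-1.6837;  ψ=arccos(-0.4459)=2.0330;  θ2=γ+ψ≈0.3493
rotate P by −φ3: (-0.1422, -0.0607, -0.3853)
  A=0.2222, B=-0.3853, C=(l²−L²−A²−y'²−z²)/(2L)=-0.3147
  γ=atan2(-0.3853,0.2222)=-1.0477;  ψ=arccos(-0.7076)=2.3568;  θ3=γ+ψ≈1.3091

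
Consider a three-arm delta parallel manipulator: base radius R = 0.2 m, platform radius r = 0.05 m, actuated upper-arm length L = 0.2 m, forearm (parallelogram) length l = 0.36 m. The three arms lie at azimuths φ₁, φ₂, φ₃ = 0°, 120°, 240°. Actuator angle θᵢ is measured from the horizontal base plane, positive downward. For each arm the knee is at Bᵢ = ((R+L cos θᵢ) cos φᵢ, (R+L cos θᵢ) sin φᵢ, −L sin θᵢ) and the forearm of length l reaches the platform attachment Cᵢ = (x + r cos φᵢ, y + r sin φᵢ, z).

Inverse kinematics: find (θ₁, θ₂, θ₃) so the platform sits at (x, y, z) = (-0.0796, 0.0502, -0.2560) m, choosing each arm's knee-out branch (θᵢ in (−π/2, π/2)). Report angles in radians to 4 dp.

rotate P by −φ1: (-0.0796, 0.0502, -0.2560)
  A=0.2296, B=-0.2560, C=(l²−L²−A²−y'²−z²)/(2L)=-0.0779
  γ=atan2(-0.2560,0.2296)=-0.8397;  ψ=arccos(-0.2266)=1.7994;  θ1=γ+ψ≈0.9597
arm 2 (φ=120.0°): x'=0.0833, y'=0.0438
  A cos θ + B sin θ = C:  0.0667·cos θ + -0.2560·sin θ = 0.0442
  γ=atan2(-0.2560,0.0667)=-1.3158;  ψ=arccos(0.1672)=1.4028;  θ2=γ+ψ≈0.0870
arm 3 (φ=240.0°): x'=-0.0037, y'=-0.0940
  A cos θ + B sin θ = C:  0.1537·cos θ + -0.2560·sin θ = -0.0210
  √(A²+B²)=0.2986;  θ3 = -1.0302+1.6411 ≈ 0.6110

θ₁ = 0.9597, θ₂ = 0.0870, θ₃ = 0.6110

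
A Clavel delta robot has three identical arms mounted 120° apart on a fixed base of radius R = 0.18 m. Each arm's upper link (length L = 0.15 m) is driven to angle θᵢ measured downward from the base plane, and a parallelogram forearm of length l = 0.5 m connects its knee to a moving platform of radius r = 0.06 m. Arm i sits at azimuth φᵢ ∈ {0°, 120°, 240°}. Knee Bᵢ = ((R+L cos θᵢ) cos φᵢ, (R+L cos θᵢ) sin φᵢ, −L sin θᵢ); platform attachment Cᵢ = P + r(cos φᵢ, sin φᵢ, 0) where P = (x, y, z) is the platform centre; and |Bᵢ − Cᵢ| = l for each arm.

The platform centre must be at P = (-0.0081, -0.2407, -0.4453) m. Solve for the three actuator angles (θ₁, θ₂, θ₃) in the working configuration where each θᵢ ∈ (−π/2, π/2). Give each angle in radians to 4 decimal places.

θ₁ = 0.6108, θ₂ = 1.2218, θ₃ = -0.2621

arm 1 (φ=0.0°): x'=-0.0081, y'=-0.2407
  A cos θ + B sin θ = C:  0.1281·cos θ + -0.4453·sin θ = -0.1505
  θ1 = atan2(B,A) + arccos(C/0.4634) = 0.6108
φ2=120.0° → target in arm frame (-0.2044, 0.1274)
  A=0.3244, B=-0.4453, C=(l²−L²−A²−y'²−z²)/(2L)=-0.3075
  θ2 = atan2(B,A) + arccos(C/0.5509) = 1.2218
rotate P by −φ3: (0.2125, 0.1133, -0.4453)
  e−x'=-0.0925;  (l²−L²−(e−x')²−y'²−z²)/2L = 0.0260
  θ3 = atan2(B,A) + arccos(C/0.4548) = -0.2621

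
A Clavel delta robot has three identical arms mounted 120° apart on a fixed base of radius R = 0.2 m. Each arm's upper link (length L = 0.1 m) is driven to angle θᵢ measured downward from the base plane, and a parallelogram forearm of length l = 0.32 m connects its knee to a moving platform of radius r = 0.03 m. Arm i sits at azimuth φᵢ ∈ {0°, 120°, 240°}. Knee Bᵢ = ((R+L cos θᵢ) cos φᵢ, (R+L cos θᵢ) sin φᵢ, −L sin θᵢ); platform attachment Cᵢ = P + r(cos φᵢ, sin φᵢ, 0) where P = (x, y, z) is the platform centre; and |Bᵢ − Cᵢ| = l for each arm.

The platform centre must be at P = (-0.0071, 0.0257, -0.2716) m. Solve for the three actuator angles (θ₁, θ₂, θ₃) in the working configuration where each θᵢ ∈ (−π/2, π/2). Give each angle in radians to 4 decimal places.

φ1=0.0° → target in arm frame (-0.0071, 0.0257)
  A=0.1771, B=-0.2716, C=(l²−L²−A²−y'²−z²)/(2L)=-0.0670
  √(A²+B²)=0.3242;  θ1 = -0.9930+1.7788 ≈ 0.7858
rotate P by −φ2: (0.0258, -0.0067, -0.2716)
  A=0.1442, B=-0.2716, C=(l²−L²−A²−y'²−z²)/(2L)=-0.0110
  θ2 = atan2(B,A) + arccos(C/0.3075) = 0.5239
φ3=240.0° → target in arm frame (-0.0187, -0.0190)
  A cos θ + B sin θ = C:  0.1887·cos θ + -0.2716·sin θ = -0.0867
  θ3 = atan2(B,A) + arccos(C/0.3307) = 0.8724

θ₁ = 0.7858, θ₂ = 0.5239, θ₃ = 0.8724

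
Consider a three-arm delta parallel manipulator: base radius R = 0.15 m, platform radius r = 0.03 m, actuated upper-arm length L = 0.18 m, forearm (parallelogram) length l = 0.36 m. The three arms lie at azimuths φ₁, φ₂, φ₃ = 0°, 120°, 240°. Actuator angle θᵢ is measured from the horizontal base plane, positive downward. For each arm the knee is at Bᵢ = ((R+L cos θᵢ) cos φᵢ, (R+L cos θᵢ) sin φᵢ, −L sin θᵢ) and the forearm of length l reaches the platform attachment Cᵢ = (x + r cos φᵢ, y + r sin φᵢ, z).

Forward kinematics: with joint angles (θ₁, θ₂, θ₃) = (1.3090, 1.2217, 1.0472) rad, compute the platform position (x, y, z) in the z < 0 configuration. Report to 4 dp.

(-0.0323, -0.0272, -0.4727)

φ1=0.0°: virtual centre (0.1666, 0.0000, -0.1739), radius l
arm 2 at φ=120.0°: (R−r)+L cos θ2 = 0.1816;  S2 = (-0.0908, 0.1572, -0.1691)
arm 3 at φ=240.0°: (R−r)+L cos θ3 = 0.2100;  S3 = (-0.1050, -0.1819, -0.1559)
subtract pairs → two planes through P
linear system: -0.5147x+0.3145y = 0.0036−0.0094z; -0.5432x+-0.3637y = 0.0104−0.0360z
det = 0.3580;  x = -0.0128+0.0412z,  y = -0.0095+0.0374z
sphere 1 gives Az²+Bz+C=0 with A=1.0031, B=0.3322, C=-0.0671;  B²−4AC=0.3796;  roots -0.4727, 0.1415;  negative root z = -0.4727
x = -0.0323, y = -0.0272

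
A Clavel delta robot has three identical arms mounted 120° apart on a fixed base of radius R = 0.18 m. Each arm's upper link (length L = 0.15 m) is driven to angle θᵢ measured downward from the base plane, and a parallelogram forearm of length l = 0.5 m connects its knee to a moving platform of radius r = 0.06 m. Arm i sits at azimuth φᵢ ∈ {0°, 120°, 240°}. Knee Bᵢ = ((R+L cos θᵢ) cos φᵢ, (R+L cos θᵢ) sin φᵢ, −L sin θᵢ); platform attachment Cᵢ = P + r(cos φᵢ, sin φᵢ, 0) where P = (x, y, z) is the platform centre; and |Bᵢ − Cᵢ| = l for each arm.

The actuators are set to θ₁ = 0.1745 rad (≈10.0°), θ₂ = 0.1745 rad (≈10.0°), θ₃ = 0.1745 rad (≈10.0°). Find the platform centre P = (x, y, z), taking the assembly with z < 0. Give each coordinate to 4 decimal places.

arm 1 at φ=0.0°: ρ1 = 0.2677;  S1 = (0.2677, 0.0000, -0.0260)
arm 2 at φ=120.0°: ρ2 = 0.2677;  S2 = (-0.1339, 0.2319, -0.0260)
φ3=240.0°: virtual centre (-0.1339, -0.2319, -0.0260), radius l
|S₂|²−|S₁|² = 0.0000;  |S₃|²−|S₁|² = 0.0000
[-0.8032 0.4637 0.0000]·P = 0.0000;  [-0.8032 -0.4637 0.0000]·P = 0.0000
Cramer: x(z) = 0.0000+0.0000z;  y(z) = 0.0000+0.0000z
sphere 1 gives Az²+Bz+C=0 with A=1.0000, B=0.0521, C=-0.1776;  B²−4AC=0.7133;  roots -0.4483, 0.3962;  negative root z = -0.4483
x = 0.0000, y = 0.0000

(0.0000, 0.0000, -0.4483)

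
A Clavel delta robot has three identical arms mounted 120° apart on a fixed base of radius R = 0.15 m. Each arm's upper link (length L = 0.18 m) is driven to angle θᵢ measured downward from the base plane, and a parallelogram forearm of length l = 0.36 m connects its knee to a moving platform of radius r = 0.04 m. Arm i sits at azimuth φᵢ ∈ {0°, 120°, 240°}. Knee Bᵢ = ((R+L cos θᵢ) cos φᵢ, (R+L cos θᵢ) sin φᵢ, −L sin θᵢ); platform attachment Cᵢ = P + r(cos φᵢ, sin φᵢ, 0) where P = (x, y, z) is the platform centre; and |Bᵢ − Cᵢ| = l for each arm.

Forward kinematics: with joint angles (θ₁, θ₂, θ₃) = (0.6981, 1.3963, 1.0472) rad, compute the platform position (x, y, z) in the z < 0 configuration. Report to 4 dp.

φ1=0.0°: virtual centre (0.2479, 0.0000, -0.1157), radius l
arm 2 at φ=120.0°: ρ2 = 0.1413;  centre 2 = (-0.0706, 0.1223, -0.1773)
arm 3 at φ=240.0°: ρ3 = 0.2000;  centre 3 = (-0.1000, -0.1732, -0.1559)
|centre ₂|²−|centre ₁|² = -0.0235;  |centre ₃|²−|centre ₁|² = -0.0105
[-0.6370 0.2447 -0.1231]·P = -0.0235;  [-0.6958 -0.3464 -0.0804]·P = -0.0105
Cramer: x(z) = 0.0274-0.1594z;  y(z) = -0.0246+0.0882z
sphere 1 gives Az²+Bz+C=0 with A=1.0332, B=0.2974, C=-0.0670;  B²−4AC=0.3653;  roots -0.4364, 0.1486;  negative root z = -0.4364
x = 0.0970, y = -0.0631

(0.0970, -0.0631, -0.4364)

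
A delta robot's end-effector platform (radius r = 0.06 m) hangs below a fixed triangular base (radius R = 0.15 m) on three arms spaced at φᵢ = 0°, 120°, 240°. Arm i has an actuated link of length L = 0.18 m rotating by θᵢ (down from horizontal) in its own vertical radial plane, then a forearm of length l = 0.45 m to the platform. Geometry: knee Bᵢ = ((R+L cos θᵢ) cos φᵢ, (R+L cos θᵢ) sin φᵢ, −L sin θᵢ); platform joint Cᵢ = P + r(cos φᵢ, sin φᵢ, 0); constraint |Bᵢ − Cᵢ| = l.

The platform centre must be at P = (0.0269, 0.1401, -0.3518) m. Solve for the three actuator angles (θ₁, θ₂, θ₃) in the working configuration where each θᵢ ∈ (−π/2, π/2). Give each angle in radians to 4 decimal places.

rotate P by −φ1: (0.0269, 0.1401, -0.3518)
  A=0.0631, B=-0.3518, C=(l²−L²−A²−y'²−z²)/(2L)=0.0631
  γ=atan2(-0.3518,0.0631)=-1.3933;  ψ=arccos(0.1766)=1.3932;  θ1=γ+ψ≈-0.0001
φ2=120.0° → target in arm frame (0.1079, -0.0933)
  A=-0.0179, B=-0.3518, C=(l²−L²−A²−y'²−z²)/(2L)=0.1036
  γ=atan2(-0.3518,-0.0179)=-1.6216;  ψ=arccos(0.2942)=1.2722;  θ2=γ+ψ≈-0.3494
arm 3 (φ=240.0°): x'=-0.1348, y'=-0.0468
  A=0.2248, B=-0.3518, C=(l²−L²−A²−y'²−z²)/(2L)=-0.0177
  θ3 = atan2(B,A) + arccos(C/0.4175) = 0.6110

θ₁ = -0.0001, θ₂ = -0.3494, θ₃ = 0.6110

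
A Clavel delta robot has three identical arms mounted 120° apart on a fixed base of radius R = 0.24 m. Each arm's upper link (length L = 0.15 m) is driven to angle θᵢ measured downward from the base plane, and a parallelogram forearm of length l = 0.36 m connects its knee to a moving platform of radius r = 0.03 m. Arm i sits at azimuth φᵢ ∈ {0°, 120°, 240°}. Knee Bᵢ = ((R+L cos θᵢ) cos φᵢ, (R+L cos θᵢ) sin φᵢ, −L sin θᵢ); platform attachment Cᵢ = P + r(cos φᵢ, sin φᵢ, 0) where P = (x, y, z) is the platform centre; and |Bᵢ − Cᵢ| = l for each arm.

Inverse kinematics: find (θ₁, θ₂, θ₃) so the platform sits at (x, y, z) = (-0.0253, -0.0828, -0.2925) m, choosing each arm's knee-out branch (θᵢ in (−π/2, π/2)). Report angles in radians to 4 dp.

arm 1 (φ=0.0°): x'=-0.0253, y'=-0.0828
  A cos θ + B sin θ = C:  0.2353·cos θ + -0.2925·sin θ = -0.1356
  θ1 = atan2(B,A) + arccos(C/0.3754) = 1.0470
rotate P by −φ2: (-0.0591, 0.0633, -0.2925)
  e−x'=0.2691;  (l²−L²−(e−x')²−y'²−z²)/2L = -0.1829
  γ=atan2(-0.2925,0.2691)=-0.8271;  ψ=arccos(-0.4601)=2.0489;  θ2=γ+ψ≈1.2218
arm 3 (φ=240.0°): x'=0.0844, y'=0.0195
  A cos θ + B sin θ = C:  0.1256·cos θ + -0.2925·sin θ = 0.0179
  γ=atan2(-0.2925,0.1256)=-1.1651;  ψ=arccos(0.0563)=1.5145;  θ3=γ+ψ≈0.3494

θ₁ = 1.0470, θ₂ = 1.2218, θ₃ = 0.3494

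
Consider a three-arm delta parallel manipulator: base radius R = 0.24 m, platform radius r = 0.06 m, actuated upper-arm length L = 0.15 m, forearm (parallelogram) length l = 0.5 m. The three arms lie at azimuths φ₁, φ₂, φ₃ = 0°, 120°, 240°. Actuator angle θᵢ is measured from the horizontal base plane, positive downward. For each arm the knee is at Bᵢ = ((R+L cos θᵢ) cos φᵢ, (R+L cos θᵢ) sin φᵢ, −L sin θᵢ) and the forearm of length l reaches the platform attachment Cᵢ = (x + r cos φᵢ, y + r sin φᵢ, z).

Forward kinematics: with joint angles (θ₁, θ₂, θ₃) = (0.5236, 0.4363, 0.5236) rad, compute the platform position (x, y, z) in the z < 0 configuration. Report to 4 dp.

S1 = (0.3099·cos0.0°, 0.3099·sin0.0°, -0.0750) = (0.3099, 0.0000, -0.0750)
S2 = (0.3159·cos120.0°, 0.3159·sin120.0°, -0.0634) = (-0.1580, 0.2736, -0.0634)
φ3=240.0°: virtual centre (-0.1550, -0.2684, -0.0750), radius l
|S₂|²−|S₁|² = 0.0022;  |S₃|²−|S₁|² = 0.0000
plane₁₂: -0.9358x+0.5472y+0.0232z = 0.0022
Cramer: x(z) = -0.0012+0.0123z;  y(z) = 0.0020-0.0214z
quadratic in z: (1.0006)z²+(0.1422)z+(-0.1476)=0, √Δ=0.7817 → z ∈ {-0.4617, 0.3195}; z = -0.4617 (taking z<0)
x = -0.0068, y = 0.0119

(-0.0068, 0.0119, -0.4617)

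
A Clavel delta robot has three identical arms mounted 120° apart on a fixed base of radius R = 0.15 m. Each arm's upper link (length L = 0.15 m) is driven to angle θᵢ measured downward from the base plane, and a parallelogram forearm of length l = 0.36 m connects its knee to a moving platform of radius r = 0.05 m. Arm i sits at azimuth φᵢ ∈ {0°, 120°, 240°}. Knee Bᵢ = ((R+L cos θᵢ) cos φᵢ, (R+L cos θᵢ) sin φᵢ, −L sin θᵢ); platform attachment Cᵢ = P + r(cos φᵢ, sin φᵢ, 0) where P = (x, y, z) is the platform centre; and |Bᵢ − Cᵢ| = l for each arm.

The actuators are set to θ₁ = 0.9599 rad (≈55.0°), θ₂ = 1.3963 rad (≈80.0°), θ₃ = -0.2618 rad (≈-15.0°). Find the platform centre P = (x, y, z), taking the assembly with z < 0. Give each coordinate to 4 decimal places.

(-0.0372, -0.2107, -0.3109)

O1 = (0.1860·cos0.0°, 0.1860·sin0.0°, -0.1229) = (0.1860, 0.0000, -0.1229)
O2 = (0.1260·cos120.0°, 0.1260·sin120.0°, -0.1477) = (-0.0630, 0.1092, -0.1477)
φ3=240.0°: virtual centre (-0.1224, -0.2121, 0.0388), radius l
|O₂|²−|O₁|² = -0.0120;  |O₃|²−|O₁|² = 0.0118
plane₁₂: -0.4981x+0.2183y+-0.0497z = -0.0120
Cramer: x(z) = 0.0073+0.1431z;  y(z) = -0.0383+0.5542z
sphere 1 gives Az²+Bz+C=0 with A=1.3277, B=0.1521, C=-0.0811;  B²−4AC=0.4537;  roots -0.3109, 0.1964;  negative root z = -0.3109
x = -0.0372, y = -0.2107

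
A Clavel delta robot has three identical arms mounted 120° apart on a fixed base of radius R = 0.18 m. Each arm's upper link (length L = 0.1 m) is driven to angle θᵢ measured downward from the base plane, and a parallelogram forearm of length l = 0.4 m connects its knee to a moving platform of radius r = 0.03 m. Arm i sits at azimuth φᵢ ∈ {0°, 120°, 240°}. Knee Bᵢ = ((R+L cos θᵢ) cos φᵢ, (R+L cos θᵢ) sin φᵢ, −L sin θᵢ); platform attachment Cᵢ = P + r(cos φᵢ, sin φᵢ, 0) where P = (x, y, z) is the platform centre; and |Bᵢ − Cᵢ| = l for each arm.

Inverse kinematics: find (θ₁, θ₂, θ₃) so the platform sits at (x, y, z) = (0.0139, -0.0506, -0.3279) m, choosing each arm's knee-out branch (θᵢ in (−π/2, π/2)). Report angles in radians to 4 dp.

θ₁ = 0.0873, θ₂ = 0.5234, θ₃ = -0.0878

φ1=0.0° → target in arm frame (0.0139, -0.0506)
  A cos θ + B sin θ = C:  0.1361·cos θ + -0.3279·sin θ = 0.1070
  γ=atan2(-0.3279,0.1361)=-1.1774;  ψ=arccos(0.3014)=1.2647;  θ1=γ+ψ≈0.0873
arm 2 (φ=120.0°): x'=-0.0508, y'=0.0133
  A=0.2008, B=-0.3279, C=(l²−L²−A²−y'²−z²)/(2L)=0.0100
  √(A²+B²)=0.3845;  θ2 = -1.0214+1.5448 ≈ 0.5234
rotate P by −φ3: (0.0369, 0.0373, -0.3279)
  A=0.1131, B=-0.3279, C=(l²−L²−A²−y'²−z²)/(2L)=0.1414
  γ=atan2(-0.3279,0.1131)=-1.2386;  ψ=arccos(0.4078)=1.1508;  θ3=γ+ψ≈-0.0878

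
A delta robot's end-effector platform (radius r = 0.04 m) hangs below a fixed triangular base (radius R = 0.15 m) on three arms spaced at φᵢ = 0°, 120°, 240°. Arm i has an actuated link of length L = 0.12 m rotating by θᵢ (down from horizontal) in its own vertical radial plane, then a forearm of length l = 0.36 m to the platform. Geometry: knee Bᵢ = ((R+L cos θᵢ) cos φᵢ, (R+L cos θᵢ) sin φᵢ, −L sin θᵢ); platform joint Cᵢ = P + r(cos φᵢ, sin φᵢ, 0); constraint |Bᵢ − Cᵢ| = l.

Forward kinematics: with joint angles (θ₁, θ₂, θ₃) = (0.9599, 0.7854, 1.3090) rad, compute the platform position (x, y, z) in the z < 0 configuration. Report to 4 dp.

arm 1 at φ=0.0°: (R−r)+L cos θ1 = 0.1788;  centre 1 = (0.1788, 0.0000, -0.0983)
centre 2 = (0.1949·cos120.0°, 0.1949·sin120.0°, -0.0849) = (-0.0974, 0.1687, -0.0849)
arm 3 at φ=240.0°: (R−r)+L cos θ3 = 0.1411;  centre 3 = (-0.0705, -0.1222, -0.1159)
eliminate P² terms by subtracting sphere 1 from 2 and 3
linear system: -0.5525x+0.3375y = 0.0035−0.0269z; -0.4987x+-0.2443y = -0.0083−-0.0352z
det = 0.3033;  x = 0.0064+-0.0175z,  y = 0.0209+-0.1084z
sphere 1 gives Az²+Bz+C=0 with A=1.0121, B=0.1981, C=-0.0898;  B²−4AC=0.4027;  roots -0.4114, 0.2156;  negative root z = -0.4114
x = 0.0136, y = 0.0655

(0.0136, 0.0655, -0.4114)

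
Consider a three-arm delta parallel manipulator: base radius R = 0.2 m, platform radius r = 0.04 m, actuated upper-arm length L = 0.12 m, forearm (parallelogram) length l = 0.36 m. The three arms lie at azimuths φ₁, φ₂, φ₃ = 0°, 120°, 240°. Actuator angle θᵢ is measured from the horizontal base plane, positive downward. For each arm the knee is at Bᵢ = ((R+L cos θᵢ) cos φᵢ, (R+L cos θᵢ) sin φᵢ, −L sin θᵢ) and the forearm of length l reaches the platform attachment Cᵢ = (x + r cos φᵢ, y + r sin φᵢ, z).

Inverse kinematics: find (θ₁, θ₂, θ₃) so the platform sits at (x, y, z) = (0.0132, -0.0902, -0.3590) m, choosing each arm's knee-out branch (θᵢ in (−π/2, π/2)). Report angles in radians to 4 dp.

rotate P by −φ1: (0.0132, -0.0902, -0.3590)
  A=0.1468, B=-0.3590, C=(l²−L²−A²−y'²−z²)/(2L)=-0.1807
  √(A²+B²)=0.3879;  θ1 = -1.1826+2.0554 ≈ 0.8728
arm 2 (φ=120.0°): x'=-0.0847, y'=0.0337
  e−x'=0.2447;  (l²−L²−(e−x')²−y'²−z²)/2L = -0.3113
  γ=atan2(-0.3590,0.2447)=-0.9725;  ψ=arccos(-0.7164)=2.3694;  θ2=γ+ψ≈1.3969
rotate P by −φ3: (0.0715, 0.0565, -0.3590)
  e−x'=0.0885;  (l²−L²−(e−x')²−y'²−z²)/2L = -0.1029
  √(A²+B²)=0.3697;  θ3 = -1.3291+1.8529 ≈ 0.5238

θ₁ = 0.8728, θ₂ = 1.3969, θ₃ = 0.5238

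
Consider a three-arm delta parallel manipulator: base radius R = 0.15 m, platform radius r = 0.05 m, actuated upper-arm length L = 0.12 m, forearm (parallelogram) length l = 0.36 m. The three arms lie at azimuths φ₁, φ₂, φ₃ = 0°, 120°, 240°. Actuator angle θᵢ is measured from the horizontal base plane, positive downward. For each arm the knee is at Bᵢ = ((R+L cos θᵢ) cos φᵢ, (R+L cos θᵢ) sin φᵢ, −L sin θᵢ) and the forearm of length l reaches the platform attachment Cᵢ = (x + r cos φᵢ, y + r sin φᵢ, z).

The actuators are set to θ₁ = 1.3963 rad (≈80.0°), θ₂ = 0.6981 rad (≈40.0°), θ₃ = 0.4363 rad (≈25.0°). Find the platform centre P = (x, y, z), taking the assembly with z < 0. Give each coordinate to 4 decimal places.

φ1=0.0°: virtual centre (0.1208, 0.0000, -0.1182), radius l
arm 2 at φ=120.0°: ρ2 = 0.1919;  S2 = (-0.0960, 0.1662, -0.0771)
arm 3 at φ=240.0°: ρ3 = 0.2088;  S3 = (-0.1044, -0.1808, -0.0507)
eliminate P² terms by subtracting sphere 1 from 2 and 3
plane₁₂: -0.4336x+0.3324y+0.0821z = 0.0142
det = 0.3065;  x = -0.0358+0.2432z,  y = -0.0040+0.0702z
quadratic in z: (1.0641)z²+(0.1596)z+(-0.0911)=0, √Δ=0.6427 → z ∈ {-0.3770, 0.2270}; z = -0.3770 (taking z<0)
x = -0.1275, y = -0.0305

(-0.1275, -0.0305, -0.3770)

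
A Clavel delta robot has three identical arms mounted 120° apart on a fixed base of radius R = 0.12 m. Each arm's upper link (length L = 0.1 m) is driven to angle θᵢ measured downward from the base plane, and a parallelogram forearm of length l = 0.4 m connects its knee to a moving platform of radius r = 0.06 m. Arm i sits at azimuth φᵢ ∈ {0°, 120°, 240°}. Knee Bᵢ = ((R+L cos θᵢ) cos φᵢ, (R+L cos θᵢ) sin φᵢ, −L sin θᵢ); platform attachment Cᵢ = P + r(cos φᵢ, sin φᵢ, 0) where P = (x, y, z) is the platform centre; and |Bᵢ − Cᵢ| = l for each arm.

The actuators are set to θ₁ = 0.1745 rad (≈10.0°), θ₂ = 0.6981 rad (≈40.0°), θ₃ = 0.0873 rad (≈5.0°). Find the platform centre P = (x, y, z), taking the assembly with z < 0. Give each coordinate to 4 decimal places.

φ1=0.0°: virtual centre (0.1585, 0.0000, -0.0174), radius l
arm 2 at φ=120.0°: ρ2 = 0.1366;  O2 = (-0.0683, 0.1183, -0.0643)
O3 = (0.1596·cos240.0°, 0.1596·sin240.0°, -0.0087) = (-0.0798, -0.1382, -0.0087)
eliminate P² terms by subtracting sphere 1 from 2 and 3
[-0.4536 0.2366 -0.0938]·P = -0.0026;  [-0.4766 -0.2765 0.0173]·P = 0.0001
det = 0.2382;  x = 0.0029+-0.0917z,  y = -0.0055+0.2207z
sphere 1 gives Az²+Bz+C=0 with A=1.0571, B=0.0608, C=-0.1355;  B²−4AC=0.5765;  roots -0.3879, 0.3304;  negative root z = -0.3879
x = 0.0385, y = -0.0911

(0.0385, -0.0911, -0.3879)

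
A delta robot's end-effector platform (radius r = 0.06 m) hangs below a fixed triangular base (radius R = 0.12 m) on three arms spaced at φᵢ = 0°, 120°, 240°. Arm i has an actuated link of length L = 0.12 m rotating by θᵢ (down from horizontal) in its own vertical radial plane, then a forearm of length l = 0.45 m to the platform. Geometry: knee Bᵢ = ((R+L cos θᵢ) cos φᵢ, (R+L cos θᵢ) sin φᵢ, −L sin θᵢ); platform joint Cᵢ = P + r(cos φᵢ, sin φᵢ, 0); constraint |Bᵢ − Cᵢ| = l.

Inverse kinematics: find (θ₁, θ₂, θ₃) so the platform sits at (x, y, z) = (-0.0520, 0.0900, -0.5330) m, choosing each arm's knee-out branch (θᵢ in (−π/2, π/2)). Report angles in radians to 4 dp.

θ₁ = 1.3095, θ₂ = 0.7855, θ₃ = 1.3093

arm 1 (φ=0.0°): x'=-0.0520, y'=0.0900
  A cos θ + B sin θ = C:  0.1120·cos θ + -0.5330·sin θ = -0.4860
  θ1 = atan2(B,A) + arccos(C/0.5446) = 1.3095
arm 2 (φ=120.0°): x'=0.1039, y'=0.0000
  e−x'=-0.0439;  (l²−L²−(e−x')²−y'²−z²)/2L = -0.4080
  √(A²+B²)=0.5348;  θ2 = -1.6531+2.4386 ≈ 0.7855
rotate P by −φ3: (-0.0519, -0.0900, -0.5330)
  e−x'=0.1119;  (l²−L²−(e−x')²−y'²−z²)/2L = -0.4859
  θ3 = atan2(B,A) + arccos(C/0.5446) = 1.3093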